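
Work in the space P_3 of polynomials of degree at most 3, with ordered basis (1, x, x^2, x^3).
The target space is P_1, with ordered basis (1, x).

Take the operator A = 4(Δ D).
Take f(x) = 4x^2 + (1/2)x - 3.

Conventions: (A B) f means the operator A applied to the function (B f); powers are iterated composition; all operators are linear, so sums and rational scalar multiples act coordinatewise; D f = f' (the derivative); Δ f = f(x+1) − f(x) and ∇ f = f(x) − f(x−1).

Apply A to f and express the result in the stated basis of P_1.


D f = 8x + 1/2
Δ D f = 8
(4(Δ D)) f = 32

the result is g(x) = 32


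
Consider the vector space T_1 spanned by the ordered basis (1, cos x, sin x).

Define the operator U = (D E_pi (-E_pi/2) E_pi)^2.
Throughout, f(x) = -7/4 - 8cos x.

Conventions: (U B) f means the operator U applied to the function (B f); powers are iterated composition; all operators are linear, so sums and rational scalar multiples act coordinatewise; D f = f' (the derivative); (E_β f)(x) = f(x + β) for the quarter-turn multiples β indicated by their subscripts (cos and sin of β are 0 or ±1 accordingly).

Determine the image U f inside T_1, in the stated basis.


the image equals g(x) = -8cos x

E_pi f = -7/4 + 8cos x
E_pi/2 E_pi f = -7/4 - 8sin x
(-E_pi/2) E_pi f = 7/4 + 8sin x
E_pi (-E_pi/2) E_pi f = 7/4 - 8sin x
D E_pi (-E_pi/2) E_pi f = -8cos x
E_pi (D E_pi (-E_pi/2) E_pi) f = 8cos x
E_pi/2 E_pi (D E_pi (-E_pi/2) E_pi) f = -8sin x
(-E_pi/2) E_pi (D E_pi (-E_pi/2) E_pi) f = 8sin x
E_pi (-E_pi/2) E_pi (D E_pi (-E_pi/2) E_pi) f = -8sin x
D E_pi (-E_pi/2) E_pi (D E_pi (-E_pi/2) E_pi) f = -8cos x


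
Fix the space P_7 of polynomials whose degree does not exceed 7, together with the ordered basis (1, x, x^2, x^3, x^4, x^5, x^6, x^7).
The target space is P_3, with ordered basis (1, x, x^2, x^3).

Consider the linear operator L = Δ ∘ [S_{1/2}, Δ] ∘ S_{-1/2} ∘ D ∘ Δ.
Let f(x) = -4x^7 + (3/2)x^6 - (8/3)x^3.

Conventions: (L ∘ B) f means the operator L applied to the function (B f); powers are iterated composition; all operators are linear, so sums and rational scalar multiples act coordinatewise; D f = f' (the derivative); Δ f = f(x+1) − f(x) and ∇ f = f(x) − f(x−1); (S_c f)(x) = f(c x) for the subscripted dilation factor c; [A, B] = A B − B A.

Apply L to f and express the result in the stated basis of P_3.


g(x) = (105/32)x^3 + (135/64)x^2 + (945/64)x + 405/128

Δ f = -28x^6 - 75x^5 - (235/2)x^4 - 110x^3 - (139/2)x^2 - 27x - 31/6
D Δ f = -168x^5 - 375x^4 - 470x^3 - 330x^2 - 139x - 27
S_{-1/2} (D ∘ Δ) f = (21/4)x^5 - (375/16)x^4 + (235/4)x^3 - (165/2)x^2 + (139/2)x - 27
Δ S_{-1/2} (D ∘ Δ) f = (105/4)x^4 - (165/4)x^3 + (705/8)x^2 - (225/4)x + 441/16
S_{1/2} Δ S_{-1/2} (D ∘ Δ) f = (105/64)x^4 - (165/32)x^3 + (705/32)x^2 - (225/8)x + 441/16
S_{1/2} S_{-1/2} (D ∘ Δ) f = (21/128)x^5 - (375/256)x^4 + (235/32)x^3 - (165/8)x^2 + (139/4)x - 27
Δ S_{1/2} S_{-1/2} (D ∘ Δ) f = (105/128)x^4 - (135/32)x^3 + (1905/128)x^2 - (3105/128)x + 5163/256
[S_{1/2}, Δ] S_{-1/2} (D ∘ Δ) f = (105/128)x^4 - (15/16)x^3 + (915/128)x^2 - (495/128)x + 1893/256
Δ ([S_{1/2}, Δ] ∘ S_{-1/2} ∘ D ∘ Δ) f = (105/32)x^3 + (135/64)x^2 + (945/64)x + 405/128


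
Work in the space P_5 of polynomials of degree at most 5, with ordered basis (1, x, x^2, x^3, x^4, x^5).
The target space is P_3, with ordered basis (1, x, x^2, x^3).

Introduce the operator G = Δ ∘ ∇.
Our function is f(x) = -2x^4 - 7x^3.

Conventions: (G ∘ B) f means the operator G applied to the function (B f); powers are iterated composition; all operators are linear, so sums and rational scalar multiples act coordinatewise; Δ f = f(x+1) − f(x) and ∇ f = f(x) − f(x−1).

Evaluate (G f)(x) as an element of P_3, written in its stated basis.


g(x) = -24x^2 - 42x - 4

∇ f = -8x^3 - 9x^2 + 13x - 5
Δ ∇ f = -24x^2 - 42x - 4


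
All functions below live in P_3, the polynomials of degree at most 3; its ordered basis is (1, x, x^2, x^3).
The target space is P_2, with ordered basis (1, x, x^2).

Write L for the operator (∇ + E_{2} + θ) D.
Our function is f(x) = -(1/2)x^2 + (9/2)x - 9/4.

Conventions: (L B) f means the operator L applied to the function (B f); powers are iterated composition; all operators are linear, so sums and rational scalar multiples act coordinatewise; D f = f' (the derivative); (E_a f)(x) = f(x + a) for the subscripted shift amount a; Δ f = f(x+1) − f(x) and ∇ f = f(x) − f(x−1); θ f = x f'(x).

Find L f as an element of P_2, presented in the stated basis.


D f = -x + 9/2
∇ D f = -1
E_{2} D f = -x + 5/2
θ D f = -x
(∇ + E_{2} + θ) D f = -2x + 3/2

g(x) = -2x + 3/2


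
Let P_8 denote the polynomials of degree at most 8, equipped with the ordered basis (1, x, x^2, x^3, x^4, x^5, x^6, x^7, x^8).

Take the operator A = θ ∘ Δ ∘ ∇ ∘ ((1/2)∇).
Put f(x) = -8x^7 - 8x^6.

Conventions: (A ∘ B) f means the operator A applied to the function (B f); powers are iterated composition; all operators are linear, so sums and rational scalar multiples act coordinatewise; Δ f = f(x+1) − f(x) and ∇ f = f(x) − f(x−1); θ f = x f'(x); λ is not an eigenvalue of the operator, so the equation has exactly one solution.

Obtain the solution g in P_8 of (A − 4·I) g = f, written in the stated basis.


write g with unknown coordinates in the stated basis and equate coefficients in (A − 4·I) g = f
solving from the highest basis element down gives g = 2x^7 + 2x^6 + 210x^4 - 225x^3 + 225x^2 + 570x
check: A g = 840x^4 - 900x^3 + 900x^2 + 2280x
so A g − 4·g = -8x^7 - 8x^6 = f ✓

g(x) = 2x^7 + 2x^6 + 210x^4 - 225x^3 + 225x^2 + 570x


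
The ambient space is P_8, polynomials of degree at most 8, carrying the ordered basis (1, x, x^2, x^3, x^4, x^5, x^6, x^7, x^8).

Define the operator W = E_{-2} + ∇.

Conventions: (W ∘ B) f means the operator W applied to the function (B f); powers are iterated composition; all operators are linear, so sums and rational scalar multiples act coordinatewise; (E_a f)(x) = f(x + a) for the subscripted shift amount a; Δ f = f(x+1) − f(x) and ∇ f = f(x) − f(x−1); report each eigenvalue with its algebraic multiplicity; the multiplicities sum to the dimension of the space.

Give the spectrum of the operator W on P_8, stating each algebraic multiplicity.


image of 1: 1
image of x: x - 1
image of x^2: x^2 - 2x + 3
image of x^3: x^3 - 3x^2 + 9x - 7
image of x^4: x^4 - 4x^3 + 18x^2 - 28x + 15
image of x^5: x^5 - 5x^4 + 30x^3 - 70x^2 + 75x - 31
image of x^6: x^6 - 6x^5 + 45x^4 - 140x^3 + 225x^2 - 186x + 63
image of x^7: x^7 - 7x^6 + 63x^5 - 245x^4 + 525x^3 - 651x^2 + 441x - 127
image of x^8: x^8 - 8x^7 + 84x^6 - 392x^5 + 1050x^4 - 1736x^3 + 1764x^2 - 1016x + 255
the matrix is upper triangular; its diagonal is (1, 1, 1, 1, 1, 1, 1, 1, 1)
for a triangular matrix the eigenvalues are the diagonal entries, with algebraic multiplicity their repetition count

λ = 1 (multiplicity 9)


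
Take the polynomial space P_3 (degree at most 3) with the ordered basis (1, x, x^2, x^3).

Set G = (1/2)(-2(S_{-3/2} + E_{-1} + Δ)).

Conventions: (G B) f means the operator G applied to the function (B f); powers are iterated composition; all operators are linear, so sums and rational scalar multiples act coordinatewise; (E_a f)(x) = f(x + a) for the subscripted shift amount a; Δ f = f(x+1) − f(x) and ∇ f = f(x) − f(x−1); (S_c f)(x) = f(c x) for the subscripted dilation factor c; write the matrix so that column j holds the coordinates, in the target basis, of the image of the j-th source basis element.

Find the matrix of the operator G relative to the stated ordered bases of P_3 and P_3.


image of 1: -2
image of x: (1/2)x
image of x^2: -(13/4)x^2 - 2
image of x^3: (19/8)x^3 - 6x
each image's coordinates form column j of the matrix

the matrix is [[-2, 0, -2, 0]; [0, 1/2, 0, -6]; [0, 0, -13/4, 0]; [0, 0, 0, 19/8]] (rows listed top to bottom)


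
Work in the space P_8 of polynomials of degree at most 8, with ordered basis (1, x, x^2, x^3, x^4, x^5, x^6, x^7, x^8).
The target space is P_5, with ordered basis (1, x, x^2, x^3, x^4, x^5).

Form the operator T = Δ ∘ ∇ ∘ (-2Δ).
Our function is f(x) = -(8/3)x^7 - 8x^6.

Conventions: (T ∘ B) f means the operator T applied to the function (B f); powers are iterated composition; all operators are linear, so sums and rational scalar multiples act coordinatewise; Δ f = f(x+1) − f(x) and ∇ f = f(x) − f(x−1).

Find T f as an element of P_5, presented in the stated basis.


Δ f = -(56/3)x^6 - 104x^5 - (640/3)x^4 - (760/3)x^3 - 176x^2 - (200/3)x - 32/3
(-2Δ) f = (112/3)x^6 + 208x^5 + (1280/3)x^4 + (1520/3)x^3 + 352x^2 + (400/3)x + 64/3
∇ (-2Δ) f = 224x^5 + 480x^4 + (1120/3)x^3 + 480x^2 + (224/3)x + 32
Δ ∇ (-2Δ) f = 1120x^4 + 4160x^3 + 6240x^2 + 5120x + 1632

the result is g(x) = 1120x^4 + 4160x^3 + 6240x^2 + 5120x + 1632


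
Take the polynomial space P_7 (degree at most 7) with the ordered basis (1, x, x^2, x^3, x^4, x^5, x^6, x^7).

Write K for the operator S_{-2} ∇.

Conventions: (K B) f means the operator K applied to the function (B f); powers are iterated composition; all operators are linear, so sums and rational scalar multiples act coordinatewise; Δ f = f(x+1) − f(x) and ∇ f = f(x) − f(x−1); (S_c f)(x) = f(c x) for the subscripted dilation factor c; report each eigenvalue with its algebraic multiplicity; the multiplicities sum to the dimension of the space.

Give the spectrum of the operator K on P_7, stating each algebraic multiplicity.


λ = 0 (multiplicity 8)

image of 1: 0
image of x: 1
image of x^2: -4x - 1
image of x^3: 12x^2 + 6x + 1
image of x^4: -32x^3 - 24x^2 - 8x - 1
image of x^5: 80x^4 + 80x^3 + 40x^2 + 10x + 1
image of x^6: -192x^5 - 240x^4 - 160x^3 - 60x^2 - 12x - 1
image of x^7: 448x^6 + 672x^5 + 560x^4 + 280x^3 + 84x^2 + 14x + 1
the matrix is upper triangular; its diagonal is (0, 0, 0, 0, 0, 0, 0, 0)
for a triangular matrix the eigenvalues are the diagonal entries, with algebraic multiplicity their repetition count


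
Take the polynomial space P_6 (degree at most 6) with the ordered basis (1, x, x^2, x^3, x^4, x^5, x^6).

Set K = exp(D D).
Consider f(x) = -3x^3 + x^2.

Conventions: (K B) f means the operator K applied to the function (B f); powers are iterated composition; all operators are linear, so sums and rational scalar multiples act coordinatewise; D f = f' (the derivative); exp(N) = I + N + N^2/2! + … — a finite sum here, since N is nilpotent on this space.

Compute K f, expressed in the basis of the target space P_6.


the image equals g(x) = -3x^3 + x^2 - 18x + 2

order-1 term: -18x + 2
the series for exp(D D) f terminates at order 1
exp(D D) f = -3x^3 + x^2 - 18x + 2


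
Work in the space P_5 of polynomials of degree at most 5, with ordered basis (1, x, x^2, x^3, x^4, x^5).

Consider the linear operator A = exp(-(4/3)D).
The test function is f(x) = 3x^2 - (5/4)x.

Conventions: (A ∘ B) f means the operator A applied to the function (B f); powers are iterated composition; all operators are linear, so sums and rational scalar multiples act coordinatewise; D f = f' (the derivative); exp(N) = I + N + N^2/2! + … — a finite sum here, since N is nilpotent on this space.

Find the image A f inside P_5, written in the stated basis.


g(x) = 3x^2 - (37/4)x + 7

order-1 term: -8x + 5/3
order-2 term: 16/3
the series for exp(-(4/3)D) f terminates at order 2
exp(-(4/3)D) f = 3x^2 - (37/4)x + 7


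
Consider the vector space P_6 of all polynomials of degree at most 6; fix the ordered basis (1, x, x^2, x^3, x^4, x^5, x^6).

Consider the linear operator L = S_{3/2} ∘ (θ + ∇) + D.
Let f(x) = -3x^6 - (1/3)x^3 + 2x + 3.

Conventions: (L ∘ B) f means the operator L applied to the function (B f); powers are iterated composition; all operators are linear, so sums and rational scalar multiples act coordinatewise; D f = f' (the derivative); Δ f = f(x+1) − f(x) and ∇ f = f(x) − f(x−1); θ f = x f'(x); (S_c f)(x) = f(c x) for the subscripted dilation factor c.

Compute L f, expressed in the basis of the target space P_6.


θ f = -18x^6 - x^3 + 2x
∇ f = -18x^5 + 45x^4 - 60x^3 + 44x^2 - 17x + 14/3
(θ + ∇) f = -18x^6 - 18x^5 + 45x^4 - 61x^3 + 44x^2 - 15x + 14/3
S_{3/2} (θ + ∇) f = -(6561/32)x^6 - (2187/16)x^5 + (3645/16)x^4 - (1647/8)x^3 + 99x^2 - (45/2)x + 14/3
D f = -18x^5 - x^2 + 2
(S_{3/2} ∘ (θ + ∇) + D) f = -(6561/32)x^6 - (2475/16)x^5 + (3645/16)x^4 - (1647/8)x^3 + 98x^2 - (45/2)x + 20/3

g(x) = -(6561/32)x^6 - (2475/16)x^5 + (3645/16)x^4 - (1647/8)x^3 + 98x^2 - (45/2)x + 20/3


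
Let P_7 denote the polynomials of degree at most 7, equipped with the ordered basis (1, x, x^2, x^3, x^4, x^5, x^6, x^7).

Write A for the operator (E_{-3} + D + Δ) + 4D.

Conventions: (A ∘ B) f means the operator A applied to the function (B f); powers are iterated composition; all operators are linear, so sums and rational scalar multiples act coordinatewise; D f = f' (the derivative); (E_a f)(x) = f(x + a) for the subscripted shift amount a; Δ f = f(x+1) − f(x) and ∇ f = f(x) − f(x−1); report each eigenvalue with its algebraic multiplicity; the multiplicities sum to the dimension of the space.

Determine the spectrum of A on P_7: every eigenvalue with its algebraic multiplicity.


λ = 1 (multiplicity 8)

image of 1: 1
image of x: x + 3
image of x^2: x^2 + 6x + 10
image of x^3: x^3 + 9x^2 + 30x - 26
image of x^4: x^4 + 12x^3 + 60x^2 - 104x + 82
image of x^5: x^5 + 15x^4 + 100x^3 - 260x^2 + 410x - 242
image of x^6: x^6 + 18x^5 + 150x^4 - 520x^3 + 1230x^2 - 1452x + 730
image of x^7: x^7 + 21x^6 + 210x^5 - 910x^4 + 2870x^3 - 5082x^2 + 5110x - 2186
the matrix is upper triangular; its diagonal is (1, 1, 1, 1, 1, 1, 1, 1)
for a triangular matrix the eigenvalues are the diagonal entries, with algebraic multiplicity their repetition count


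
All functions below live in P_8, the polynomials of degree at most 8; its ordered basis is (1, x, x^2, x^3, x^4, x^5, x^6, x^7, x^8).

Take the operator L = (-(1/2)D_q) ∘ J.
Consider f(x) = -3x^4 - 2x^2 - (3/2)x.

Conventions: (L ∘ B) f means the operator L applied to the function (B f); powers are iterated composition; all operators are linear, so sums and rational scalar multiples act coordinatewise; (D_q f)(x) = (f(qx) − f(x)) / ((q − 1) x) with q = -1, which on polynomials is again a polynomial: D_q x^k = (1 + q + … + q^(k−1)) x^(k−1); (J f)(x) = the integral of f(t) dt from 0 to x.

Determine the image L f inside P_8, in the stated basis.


J f = -(3/5)x^5 - (2/3)x^3 - (3/4)x^2
D_q J f = -(3/5)x^4 - (2/3)x^2
(-(1/2)D_q) J f = (3/10)x^4 + (1/3)x^2

g(x) = (3/10)x^4 + (1/3)x^2


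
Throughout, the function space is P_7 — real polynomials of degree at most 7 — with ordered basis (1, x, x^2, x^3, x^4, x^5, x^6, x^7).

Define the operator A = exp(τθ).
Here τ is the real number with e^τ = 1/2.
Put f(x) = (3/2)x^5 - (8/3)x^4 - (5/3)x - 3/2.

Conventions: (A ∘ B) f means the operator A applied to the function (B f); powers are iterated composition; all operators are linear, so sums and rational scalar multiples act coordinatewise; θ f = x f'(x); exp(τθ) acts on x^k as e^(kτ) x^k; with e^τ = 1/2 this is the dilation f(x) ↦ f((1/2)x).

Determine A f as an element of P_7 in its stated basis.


g(x) = (3/64)x^5 - (1/6)x^4 - (5/6)x - 3/2

exp(τθ) x^k = e^(kτ) x^k; with e^τ = 1/2 this sends x^k to (1/2)^k x^k
x ↦ 1/2 x
x^4 ↦ 1/16 x^4
x^5 ↦ 1/32 x^5
applying this coordinatewise to f: exp(τθ) f = (3/64)x^5 - (1/6)x^4 - (5/6)x - 3/2


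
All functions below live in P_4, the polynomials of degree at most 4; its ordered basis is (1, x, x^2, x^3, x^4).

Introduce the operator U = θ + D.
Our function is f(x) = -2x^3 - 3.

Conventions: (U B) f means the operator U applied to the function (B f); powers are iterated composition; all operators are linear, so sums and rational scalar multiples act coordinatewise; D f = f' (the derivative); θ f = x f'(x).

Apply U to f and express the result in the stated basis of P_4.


θ f = -6x^3
D f = -6x^2
(θ + D) f = -6x^3 - 6x^2

the result is g(x) = -6x^3 - 6x^2


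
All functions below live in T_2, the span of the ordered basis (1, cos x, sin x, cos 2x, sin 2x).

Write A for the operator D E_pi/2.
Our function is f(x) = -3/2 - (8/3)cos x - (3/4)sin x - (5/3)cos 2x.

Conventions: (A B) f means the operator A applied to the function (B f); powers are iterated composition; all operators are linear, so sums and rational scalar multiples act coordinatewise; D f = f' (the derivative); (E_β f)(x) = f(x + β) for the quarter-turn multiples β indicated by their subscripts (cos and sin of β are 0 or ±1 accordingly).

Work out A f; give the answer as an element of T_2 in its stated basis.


the result is g(x) = (8/3)cos x + (3/4)sin x - (10/3)sin 2x

E_pi/2 f = -3/2 - (3/4)cos x + (8/3)sin x + (5/3)cos 2x
D E_pi/2 f = (8/3)cos x + (3/4)sin x - (10/3)sin 2x


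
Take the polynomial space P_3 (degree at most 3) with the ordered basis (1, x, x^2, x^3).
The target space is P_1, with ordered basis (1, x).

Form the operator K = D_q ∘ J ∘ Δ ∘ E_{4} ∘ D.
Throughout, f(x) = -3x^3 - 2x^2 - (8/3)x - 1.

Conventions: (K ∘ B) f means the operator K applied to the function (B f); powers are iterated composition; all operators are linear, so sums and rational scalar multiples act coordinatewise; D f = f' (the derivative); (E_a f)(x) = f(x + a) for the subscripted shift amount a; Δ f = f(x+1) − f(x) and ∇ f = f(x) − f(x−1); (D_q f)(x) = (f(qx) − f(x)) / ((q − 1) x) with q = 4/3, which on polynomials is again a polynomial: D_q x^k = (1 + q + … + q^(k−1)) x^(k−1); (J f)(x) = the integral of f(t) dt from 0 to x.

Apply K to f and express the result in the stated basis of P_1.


the image equals g(x) = -21x - 85

D f = -9x^2 - 4x - 8/3
E_{4} D f = -9x^2 - 76x - 488/3
Δ (E_{4} ∘ D) f = -18x - 85
J Δ (E_{4} ∘ D) f = -9x^2 - 85x
D_q (J ∘ Δ) (E_{4} ∘ D) f = -21x - 85


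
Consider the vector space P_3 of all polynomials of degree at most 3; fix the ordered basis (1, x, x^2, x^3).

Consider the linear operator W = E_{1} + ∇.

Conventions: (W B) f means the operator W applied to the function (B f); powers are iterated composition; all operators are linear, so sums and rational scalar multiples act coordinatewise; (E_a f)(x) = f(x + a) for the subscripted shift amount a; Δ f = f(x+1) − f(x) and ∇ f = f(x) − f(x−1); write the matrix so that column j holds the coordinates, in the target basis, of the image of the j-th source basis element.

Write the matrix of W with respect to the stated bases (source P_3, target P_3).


the matrix is [[1, 2, 0, 2]; [0, 1, 4, 0]; [0, 0, 1, 6]; [0, 0, 0, 1]] (rows listed top to bottom)

image of 1: 1
image of x: x + 2
image of x^2: x^2 + 4x
image of x^3: x^3 + 6x^2 + 2
each image's coordinates form column j of the matrix


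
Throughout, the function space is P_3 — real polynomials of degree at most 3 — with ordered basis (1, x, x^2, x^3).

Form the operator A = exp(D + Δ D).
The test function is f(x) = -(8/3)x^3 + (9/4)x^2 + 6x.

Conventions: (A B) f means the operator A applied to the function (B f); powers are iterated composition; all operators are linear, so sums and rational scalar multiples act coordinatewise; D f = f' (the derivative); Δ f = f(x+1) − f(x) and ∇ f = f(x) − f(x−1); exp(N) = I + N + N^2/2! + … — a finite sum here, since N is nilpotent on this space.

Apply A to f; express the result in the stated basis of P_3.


the result is g(x) = -(8/3)x^3 - (23/4)x^2 - (27/2)x - 167/12

order-1 term: -8x^2 - (23/2)x + 5/2
order-2 term: -8x - 55/4
order-3 term: -8/3
the series for exp(D + Δ D) f terminates at order 3
exp(D + Δ D) f = -(8/3)x^3 - (23/4)x^2 - (27/2)x - 167/12


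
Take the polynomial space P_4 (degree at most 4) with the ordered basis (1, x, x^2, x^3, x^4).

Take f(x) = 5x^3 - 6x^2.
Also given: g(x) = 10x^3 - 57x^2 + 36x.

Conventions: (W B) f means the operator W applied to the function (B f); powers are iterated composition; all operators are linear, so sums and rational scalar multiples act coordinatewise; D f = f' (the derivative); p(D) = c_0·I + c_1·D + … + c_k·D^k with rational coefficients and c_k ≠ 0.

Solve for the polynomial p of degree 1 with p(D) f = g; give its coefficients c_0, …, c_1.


D^0 f = 5x^3 - 6x^2
D^1 f = 15x^2 - 12x
matching coefficients of g against c_0 f + c_1 Df + … from the top degree down determines the c_i
solution: c_0 = 2, c_1 = -3

c_0 = 2, c_1 = -3


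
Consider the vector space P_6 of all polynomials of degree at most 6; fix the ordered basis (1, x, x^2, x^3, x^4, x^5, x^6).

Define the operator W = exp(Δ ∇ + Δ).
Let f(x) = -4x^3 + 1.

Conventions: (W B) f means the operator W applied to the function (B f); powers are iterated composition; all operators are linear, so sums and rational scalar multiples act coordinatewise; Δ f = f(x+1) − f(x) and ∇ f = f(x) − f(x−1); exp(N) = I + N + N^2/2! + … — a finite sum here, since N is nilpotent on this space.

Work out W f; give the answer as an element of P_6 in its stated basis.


order-1 term: -12x^2 - 36x - 4
order-2 term: -12x - 36
order-3 term: -4
the series for exp(Δ ∇ + Δ) f terminates at order 3
exp(Δ ∇ + Δ) f = -4x^3 - 12x^2 - 48x - 43

the image equals g(x) = -4x^3 - 12x^2 - 48x - 43


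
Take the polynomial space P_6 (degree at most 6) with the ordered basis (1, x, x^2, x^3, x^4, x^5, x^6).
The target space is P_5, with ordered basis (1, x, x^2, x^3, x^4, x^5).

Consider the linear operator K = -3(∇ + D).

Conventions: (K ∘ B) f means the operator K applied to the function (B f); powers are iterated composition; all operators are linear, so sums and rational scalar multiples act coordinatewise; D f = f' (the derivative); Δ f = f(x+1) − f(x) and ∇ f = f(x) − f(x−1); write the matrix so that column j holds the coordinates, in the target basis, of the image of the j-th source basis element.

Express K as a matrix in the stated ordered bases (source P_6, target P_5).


image of 1: 0
image of x: -6
image of x^2: -12x + 3
image of x^3: -18x^2 + 9x - 3
image of x^4: -24x^3 + 18x^2 - 12x + 3
image of x^5: -30x^4 + 30x^3 - 30x^2 + 15x - 3
image of x^6: -36x^5 + 45x^4 - 60x^3 + 45x^2 - 18x + 3
each image's coordinates form column j of the matrix

the matrix is [[0, -6, 3, -3, 3, -3, 3]; [0, 0, -12, 9, -12, 15, -18]; [0, 0, 0, -18, 18, -30, 45]; [0, 0, 0, 0, -24, 30, -60]; [0, 0, 0, 0, 0, -30, 45]; [0, 0, 0, 0, 0, 0, -36]] (rows listed top to bottom)


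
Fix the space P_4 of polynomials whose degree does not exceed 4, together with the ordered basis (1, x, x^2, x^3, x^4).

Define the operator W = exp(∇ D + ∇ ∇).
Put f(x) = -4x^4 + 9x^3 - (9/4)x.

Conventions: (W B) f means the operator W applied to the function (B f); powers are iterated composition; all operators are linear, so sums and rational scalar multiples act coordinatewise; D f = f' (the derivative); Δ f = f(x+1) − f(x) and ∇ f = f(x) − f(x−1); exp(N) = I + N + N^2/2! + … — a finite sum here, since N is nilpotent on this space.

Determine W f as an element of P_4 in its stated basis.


order-1 term: -96x^2 + 252x - 153
order-2 term: -192
the series for exp(∇ D + ∇ ∇) f terminates at order 2
exp(∇ D + ∇ ∇) f = -4x^4 + 9x^3 - 96x^2 + (999/4)x - 345

the image equals g(x) = -4x^4 + 9x^3 - 96x^2 + (999/4)x - 345


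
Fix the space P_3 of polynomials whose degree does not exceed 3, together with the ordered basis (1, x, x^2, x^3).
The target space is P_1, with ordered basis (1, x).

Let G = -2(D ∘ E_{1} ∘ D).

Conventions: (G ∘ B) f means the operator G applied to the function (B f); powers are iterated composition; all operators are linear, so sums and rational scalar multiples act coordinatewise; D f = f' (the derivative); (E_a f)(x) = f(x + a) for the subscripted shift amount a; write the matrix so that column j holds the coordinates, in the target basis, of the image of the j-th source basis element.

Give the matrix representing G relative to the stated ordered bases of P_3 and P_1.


the matrix is [[0, 0, -4, -12]; [0, 0, 0, -12]] (rows listed top to bottom)

image of 1: 0
image of x: 0
image of x^2: -4
image of x^3: -12x - 12
each image's coordinates form column j of the matrix


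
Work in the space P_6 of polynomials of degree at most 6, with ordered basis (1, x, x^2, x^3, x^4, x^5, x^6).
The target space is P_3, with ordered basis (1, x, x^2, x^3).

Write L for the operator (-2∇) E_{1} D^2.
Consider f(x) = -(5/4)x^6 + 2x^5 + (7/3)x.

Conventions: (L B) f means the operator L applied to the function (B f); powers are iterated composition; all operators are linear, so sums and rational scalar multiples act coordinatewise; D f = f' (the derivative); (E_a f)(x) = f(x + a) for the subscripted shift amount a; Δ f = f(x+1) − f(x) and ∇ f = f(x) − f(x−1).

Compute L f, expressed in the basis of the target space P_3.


D f = -(15/2)x^5 + 10x^4 + 7/3
D D f = -(75/2)x^4 + 40x^3
E_{1} D^2 f = -(75/2)x^4 - 110x^3 - 105x^2 - 30x + 5/2
∇ E_{1} D^2 f = -150x^3 - 105x^2 - 30x + 5/2
(-2∇) E_{1} D^2 f = 300x^3 + 210x^2 + 60x - 5

the result is g(x) = 300x^3 + 210x^2 + 60x - 5


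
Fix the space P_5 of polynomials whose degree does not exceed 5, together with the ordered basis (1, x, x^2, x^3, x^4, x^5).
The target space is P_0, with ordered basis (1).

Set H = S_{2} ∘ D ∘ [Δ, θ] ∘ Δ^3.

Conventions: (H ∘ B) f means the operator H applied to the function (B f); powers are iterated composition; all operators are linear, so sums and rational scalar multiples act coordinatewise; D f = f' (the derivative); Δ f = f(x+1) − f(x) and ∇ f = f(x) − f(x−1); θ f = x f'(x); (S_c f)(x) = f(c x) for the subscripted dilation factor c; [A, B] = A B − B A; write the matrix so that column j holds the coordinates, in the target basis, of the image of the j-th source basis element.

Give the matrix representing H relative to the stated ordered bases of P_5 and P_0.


image of 1: 0
image of x: 0
image of x^2: 0
image of x^3: 0
image of x^4: 0
image of x^5: 120
each image's coordinates form column j of the matrix

the matrix is [[0, 0, 0, 0, 0, 120]] (rows listed top to bottom)


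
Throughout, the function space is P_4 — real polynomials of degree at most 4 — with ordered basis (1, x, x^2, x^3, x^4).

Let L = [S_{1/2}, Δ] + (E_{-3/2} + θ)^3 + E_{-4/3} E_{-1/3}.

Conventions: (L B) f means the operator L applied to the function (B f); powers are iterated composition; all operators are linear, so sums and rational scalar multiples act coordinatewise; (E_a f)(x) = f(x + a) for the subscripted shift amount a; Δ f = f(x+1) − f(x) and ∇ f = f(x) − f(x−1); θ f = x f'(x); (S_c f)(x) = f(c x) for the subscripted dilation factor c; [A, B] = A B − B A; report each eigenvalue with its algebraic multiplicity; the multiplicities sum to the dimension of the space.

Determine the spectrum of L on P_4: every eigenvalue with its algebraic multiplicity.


λ = 2 (multiplicity 1), λ = 9 (multiplicity 1), λ = 28 (multiplicity 1), λ = 65 (multiplicity 1), λ = 126 (multiplicity 1)

image of 1: 2
image of x: 9x - 35/3
image of x^2: 28x^2 - (359/6)x + 538/9
image of x^3: 65x^3 - (1369/8)x^2 + (7679/24)x - 53299/216
image of x^4: 126x^4 - (4469/12)x^3 + (24079/24)x^2 - (159275/108)x + 79843/81
the matrix is upper triangular; its diagonal is (2, 9, 28, 65, 126)
for a triangular matrix the eigenvalues are the diagonal entries, with algebraic multiplicity their repetition count


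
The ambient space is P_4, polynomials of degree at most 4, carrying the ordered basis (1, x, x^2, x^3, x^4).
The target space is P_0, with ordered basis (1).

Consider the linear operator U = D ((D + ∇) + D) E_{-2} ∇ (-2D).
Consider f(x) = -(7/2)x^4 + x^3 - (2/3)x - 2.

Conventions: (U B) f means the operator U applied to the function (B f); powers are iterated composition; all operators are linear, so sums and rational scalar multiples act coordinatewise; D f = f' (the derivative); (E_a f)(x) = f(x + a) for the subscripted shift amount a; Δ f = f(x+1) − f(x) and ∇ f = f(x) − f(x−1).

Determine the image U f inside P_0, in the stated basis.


the image equals g(x) = 504

D f = -14x^3 + 3x^2 - 2/3
(-2D) f = 28x^3 - 6x^2 + 4/3
∇ (-2D) f = 84x^2 - 96x + 34
E_{-2} ∇ (-2D) f = 84x^2 - 432x + 562
D (E_{-2} ∇ (-2D)) f = 168x - 432
∇ (E_{-2} ∇ (-2D)) f = 168x - 516
(D + ∇) (E_{-2} ∇ (-2D)) f = 336x - 948
D (E_{-2} ∇ (-2D)) f = 168x - 432
((D + ∇) + D) (E_{-2} ∇ (-2D)) f = 504x - 1380
D ((D + ∇) + D) (E_{-2} ∇ (-2D)) f = 504


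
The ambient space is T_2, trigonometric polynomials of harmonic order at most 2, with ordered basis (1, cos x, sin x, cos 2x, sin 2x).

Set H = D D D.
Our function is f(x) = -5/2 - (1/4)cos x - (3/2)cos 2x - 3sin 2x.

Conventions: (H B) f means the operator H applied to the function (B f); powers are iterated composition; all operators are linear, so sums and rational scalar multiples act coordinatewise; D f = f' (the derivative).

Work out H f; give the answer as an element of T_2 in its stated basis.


D f = (1/4)sin x - 6cos 2x + 3sin 2x
D D f = (1/4)cos x + 6cos 2x + 12sin 2x
D D D f = -(1/4)sin x + 24cos 2x - 12sin 2x

the image equals g(x) = -(1/4)sin x + 24cos 2x - 12sin 2x


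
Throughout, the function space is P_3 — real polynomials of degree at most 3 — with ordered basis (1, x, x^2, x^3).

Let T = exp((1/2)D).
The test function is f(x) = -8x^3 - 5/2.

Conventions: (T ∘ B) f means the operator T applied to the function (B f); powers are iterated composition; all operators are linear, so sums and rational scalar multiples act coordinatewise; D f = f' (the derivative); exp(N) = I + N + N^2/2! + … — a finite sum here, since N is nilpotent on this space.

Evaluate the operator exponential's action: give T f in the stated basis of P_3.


the result is g(x) = -8x^3 - 12x^2 - 6x - 7/2

order-1 term: -12x^2
order-2 term: -6x
order-3 term: -1
the series for exp((1/2)D) f terminates at order 3
exp((1/2)D) f = -8x^3 - 12x^2 - 6x - 7/2


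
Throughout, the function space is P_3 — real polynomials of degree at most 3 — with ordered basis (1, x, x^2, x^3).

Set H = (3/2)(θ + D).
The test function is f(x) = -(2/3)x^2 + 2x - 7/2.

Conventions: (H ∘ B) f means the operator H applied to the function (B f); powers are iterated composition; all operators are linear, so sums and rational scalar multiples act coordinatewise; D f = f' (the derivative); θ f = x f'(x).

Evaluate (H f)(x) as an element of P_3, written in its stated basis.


θ f = -(4/3)x^2 + 2x
D f = -(4/3)x + 2
(θ + D) f = -(4/3)x^2 + (2/3)x + 2
((3/2)(θ + D)) f = -2x^2 + x + 3

the result is g(x) = -2x^2 + x + 3


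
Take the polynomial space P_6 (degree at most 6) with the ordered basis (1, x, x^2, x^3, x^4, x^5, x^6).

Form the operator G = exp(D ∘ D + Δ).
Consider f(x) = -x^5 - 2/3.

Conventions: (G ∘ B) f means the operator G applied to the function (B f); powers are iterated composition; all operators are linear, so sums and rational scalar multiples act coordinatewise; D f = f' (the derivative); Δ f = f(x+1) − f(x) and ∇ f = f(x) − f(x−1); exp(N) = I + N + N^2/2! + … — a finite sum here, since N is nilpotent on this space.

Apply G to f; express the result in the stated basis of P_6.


order-1 term: -5x^4 - 30x^3 - 10x^2 - 5x - 1
order-2 term: -10x^3 - 90x^2 - 155x - 35
order-3 term: -10x^2 - 90x - 145
order-4 term: -5x - 30
order-5 term: -1
the series for exp(D ∘ D + Δ) f terminates at order 5
exp(D ∘ D + Δ) f = -x^5 - 5x^4 - 40x^3 - 110x^2 - 255x - 638/3

g(x) = -x^5 - 5x^4 - 40x^3 - 110x^2 - 255x - 638/3


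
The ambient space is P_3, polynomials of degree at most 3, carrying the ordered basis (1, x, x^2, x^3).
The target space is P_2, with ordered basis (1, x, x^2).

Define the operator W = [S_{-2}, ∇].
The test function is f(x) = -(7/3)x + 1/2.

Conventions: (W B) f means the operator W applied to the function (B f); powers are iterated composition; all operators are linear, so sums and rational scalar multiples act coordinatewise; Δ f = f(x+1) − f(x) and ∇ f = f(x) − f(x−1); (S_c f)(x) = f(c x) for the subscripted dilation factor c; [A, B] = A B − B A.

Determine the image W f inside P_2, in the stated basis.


∇ f = -7/3
S_{-2} ∇ f = -7/3
S_{-2} f = (14/3)x + 1/2
∇ S_{-2} f = 14/3
[S_{-2}, ∇] f = -7

g(x) = -7


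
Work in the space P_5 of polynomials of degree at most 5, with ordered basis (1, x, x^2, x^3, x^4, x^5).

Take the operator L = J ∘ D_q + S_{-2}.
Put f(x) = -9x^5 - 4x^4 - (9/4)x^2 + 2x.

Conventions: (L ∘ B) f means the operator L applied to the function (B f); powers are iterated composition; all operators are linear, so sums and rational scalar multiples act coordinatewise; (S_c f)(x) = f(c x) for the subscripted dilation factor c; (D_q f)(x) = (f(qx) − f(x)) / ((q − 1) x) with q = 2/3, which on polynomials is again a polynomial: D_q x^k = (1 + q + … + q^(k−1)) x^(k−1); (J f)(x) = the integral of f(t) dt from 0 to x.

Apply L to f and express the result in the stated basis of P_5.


the image equals g(x) = (12749/45)x^5 - (1793/27)x^4 - (87/8)x^2 - 2x

D_q f = -(211/9)x^4 - (260/27)x^3 - (15/4)x + 2
J D_q f = -(211/45)x^5 - (65/27)x^4 - (15/8)x^2 + 2x
S_{-2} f = 288x^5 - 64x^4 - 9x^2 - 4x
(J ∘ D_q + S_{-2}) f = (12749/45)x^5 - (1793/27)x^4 - (87/8)x^2 - 2x


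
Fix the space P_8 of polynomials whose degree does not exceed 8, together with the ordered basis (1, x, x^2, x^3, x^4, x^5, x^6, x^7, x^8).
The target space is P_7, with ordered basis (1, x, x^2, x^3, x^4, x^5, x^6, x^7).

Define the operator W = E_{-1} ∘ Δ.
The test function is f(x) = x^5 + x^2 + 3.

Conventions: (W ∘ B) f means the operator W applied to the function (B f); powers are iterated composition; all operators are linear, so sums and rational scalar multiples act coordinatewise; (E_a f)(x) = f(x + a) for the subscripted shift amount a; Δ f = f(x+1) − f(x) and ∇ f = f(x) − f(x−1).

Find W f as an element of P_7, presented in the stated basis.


the image equals g(x) = 5x^4 - 10x^3 + 10x^2 - 3x

Δ f = 5x^4 + 10x^3 + 10x^2 + 7x + 2
E_{-1} Δ f = 5x^4 - 10x^3 + 10x^2 - 3x


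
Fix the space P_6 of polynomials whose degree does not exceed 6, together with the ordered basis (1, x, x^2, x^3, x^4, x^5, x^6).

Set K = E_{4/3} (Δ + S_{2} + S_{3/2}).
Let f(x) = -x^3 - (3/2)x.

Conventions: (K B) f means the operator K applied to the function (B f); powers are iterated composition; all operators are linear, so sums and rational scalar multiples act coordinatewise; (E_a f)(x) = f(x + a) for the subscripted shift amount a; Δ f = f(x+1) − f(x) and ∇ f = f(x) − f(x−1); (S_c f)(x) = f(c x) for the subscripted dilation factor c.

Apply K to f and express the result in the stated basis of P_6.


Δ f = -3x^2 - 3x - 5/2
S_{2} f = -8x^3 - 3x
S_{3/2} f = -(27/8)x^3 - (9/4)x
(Δ + S_{2} + S_{3/2}) f = -(91/8)x^3 - 3x^2 - (33/4)x - 5/2
E_{4/3} (Δ + S_{2} + S_{3/2}) f = -(91/8)x^3 - (97/2)x^2 - (923/12)x - 2473/54

the result is g(x) = -(91/8)x^3 - (97/2)x^2 - (923/12)x - 2473/54


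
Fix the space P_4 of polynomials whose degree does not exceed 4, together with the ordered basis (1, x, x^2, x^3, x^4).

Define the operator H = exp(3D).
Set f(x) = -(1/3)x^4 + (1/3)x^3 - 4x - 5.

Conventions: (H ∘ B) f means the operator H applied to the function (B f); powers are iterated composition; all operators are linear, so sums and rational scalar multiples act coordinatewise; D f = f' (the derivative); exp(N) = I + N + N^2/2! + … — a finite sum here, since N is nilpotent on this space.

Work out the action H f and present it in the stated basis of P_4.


the result is g(x) = -(1/3)x^4 - (11/3)x^3 - 15x^2 - 31x - 35

order-1 term: -4x^3 + 3x^2 - 12
order-2 term: -18x^2 + 9x
order-3 term: -36x + 9
order-4 term: -27
the series for exp(3D) f terminates at order 4
exp(3D) f = -(1/3)x^4 - (11/3)x^3 - 15x^2 - 31x - 35


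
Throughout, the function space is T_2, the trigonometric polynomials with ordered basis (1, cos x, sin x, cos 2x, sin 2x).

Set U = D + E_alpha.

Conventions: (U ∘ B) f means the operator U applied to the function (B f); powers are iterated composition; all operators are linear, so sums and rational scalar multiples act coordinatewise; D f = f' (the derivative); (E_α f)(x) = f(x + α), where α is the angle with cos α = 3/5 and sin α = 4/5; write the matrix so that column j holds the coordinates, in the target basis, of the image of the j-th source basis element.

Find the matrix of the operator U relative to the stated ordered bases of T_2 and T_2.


the matrix is [[1, 0, 0, 0, 0]; [0, 3/5, 9/5, 0, 0]; [0, -9/5, 3/5, 0, 0]; [0, 0, 0, -7/25, 74/25]; [0, 0, 0, -74/25, -7/25]] (rows listed top to bottom)

image of 1: 1
image of cos x: (3/5)cos x - (9/5)sin x
image of sin x: (9/5)cos x + (3/5)sin x
image of cos 2x: -(7/25)cos 2x - (74/25)sin 2x
image of sin 2x: (74/25)cos 2x - (7/25)sin 2x
each image's coordinates form column j of the matrix


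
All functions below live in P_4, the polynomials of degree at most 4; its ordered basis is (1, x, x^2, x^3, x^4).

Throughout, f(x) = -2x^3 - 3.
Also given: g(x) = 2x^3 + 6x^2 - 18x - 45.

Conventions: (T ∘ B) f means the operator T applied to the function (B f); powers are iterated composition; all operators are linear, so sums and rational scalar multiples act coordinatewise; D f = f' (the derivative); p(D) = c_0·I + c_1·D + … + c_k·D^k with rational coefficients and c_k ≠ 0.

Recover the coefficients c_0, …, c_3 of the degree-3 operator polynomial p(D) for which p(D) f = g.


p(D) = -I − D + (3/2)·D^2 + 4·D^3, i.e. c_0 = -1, c_1 = -1, c_2 = 3/2, c_3 = 4

D^0 f = -2x^3 - 3
D^1 f = -6x^2
D^2 f = -12x
D^3 f = -12
matching coefficients of g against c_0 f + c_1 Df + … from the top degree down determines the c_i
solution: c_0 = -1, c_1 = -1, c_2 = 3/2, c_3 = 4


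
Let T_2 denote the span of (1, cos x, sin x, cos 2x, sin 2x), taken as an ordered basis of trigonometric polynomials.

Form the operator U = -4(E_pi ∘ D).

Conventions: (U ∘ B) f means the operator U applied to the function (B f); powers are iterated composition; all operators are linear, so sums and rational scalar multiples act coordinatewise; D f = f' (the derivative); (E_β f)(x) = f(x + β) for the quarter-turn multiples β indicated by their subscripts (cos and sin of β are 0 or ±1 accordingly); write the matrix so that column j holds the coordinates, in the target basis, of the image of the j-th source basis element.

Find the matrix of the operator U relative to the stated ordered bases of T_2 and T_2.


the matrix is [[0, 0, 0, 0, 0]; [0, 0, 4, 0, 0]; [0, -4, 0, 0, 0]; [0, 0, 0, 0, -8]; [0, 0, 0, 8, 0]] (rows listed top to bottom)

image of 1: 0
image of cos x: -4sin x
image of sin x: 4cos x
image of cos 2x: 8sin 2x
image of sin 2x: -8cos 2x
each image's coordinates form column j of the matrix


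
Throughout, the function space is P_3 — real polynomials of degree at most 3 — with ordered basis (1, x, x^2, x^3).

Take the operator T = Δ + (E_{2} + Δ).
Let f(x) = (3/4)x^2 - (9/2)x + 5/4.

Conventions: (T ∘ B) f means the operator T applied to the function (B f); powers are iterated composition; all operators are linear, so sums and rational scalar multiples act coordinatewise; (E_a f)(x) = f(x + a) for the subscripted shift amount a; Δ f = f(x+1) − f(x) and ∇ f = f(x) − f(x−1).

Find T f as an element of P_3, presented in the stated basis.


Δ f = (3/2)x - 15/4
E_{2} f = (3/4)x^2 - (3/2)x - 19/4
Δ f = (3/2)x - 15/4
(E_{2} + Δ) f = (3/4)x^2 - 17/2
(Δ + (E_{2} + Δ)) f = (3/4)x^2 + (3/2)x - 49/4

the image equals g(x) = (3/4)x^2 + (3/2)x - 49/4


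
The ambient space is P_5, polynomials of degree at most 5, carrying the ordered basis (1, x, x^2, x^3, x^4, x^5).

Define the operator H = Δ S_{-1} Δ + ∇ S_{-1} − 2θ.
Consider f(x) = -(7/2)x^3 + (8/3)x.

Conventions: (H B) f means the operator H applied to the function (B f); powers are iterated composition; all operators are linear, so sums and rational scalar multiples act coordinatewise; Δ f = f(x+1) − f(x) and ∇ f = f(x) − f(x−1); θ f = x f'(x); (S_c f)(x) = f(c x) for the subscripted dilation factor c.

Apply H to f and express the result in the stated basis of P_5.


the image equals g(x) = 21x^3 + (21/2)x^2 - (221/6)x + 5/6

Δ f = -(21/2)x^2 - (21/2)x - 5/6
S_{-1} Δ f = -(21/2)x^2 + (21/2)x - 5/6
Δ S_{-1} Δ f = -21x
S_{-1} f = (7/2)x^3 - (8/3)x
∇ S_{-1} f = (21/2)x^2 - (21/2)x + 5/6
θ f = -(21/2)x^3 + (8/3)x
(-2θ) f = 21x^3 - (16/3)x
(Δ S_{-1} Δ + ∇ S_{-1} − 2θ) f = 21x^3 + (21/2)x^2 - (221/6)x + 5/6
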